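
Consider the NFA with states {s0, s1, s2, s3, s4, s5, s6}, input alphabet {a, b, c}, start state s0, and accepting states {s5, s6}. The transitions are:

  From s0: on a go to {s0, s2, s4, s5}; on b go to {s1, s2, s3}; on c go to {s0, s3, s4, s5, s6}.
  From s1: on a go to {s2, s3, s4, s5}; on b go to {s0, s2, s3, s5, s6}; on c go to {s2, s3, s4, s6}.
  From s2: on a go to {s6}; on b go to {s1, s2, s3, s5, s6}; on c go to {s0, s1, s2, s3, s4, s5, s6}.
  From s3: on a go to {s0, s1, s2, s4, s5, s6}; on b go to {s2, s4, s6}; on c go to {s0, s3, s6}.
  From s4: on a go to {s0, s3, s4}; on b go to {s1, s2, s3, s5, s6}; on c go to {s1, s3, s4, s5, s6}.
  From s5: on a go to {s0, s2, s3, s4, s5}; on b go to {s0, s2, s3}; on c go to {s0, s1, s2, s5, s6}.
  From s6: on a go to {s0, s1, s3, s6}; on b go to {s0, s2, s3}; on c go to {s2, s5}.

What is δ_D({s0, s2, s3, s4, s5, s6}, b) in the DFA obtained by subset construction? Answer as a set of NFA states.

{s0, s1, s2, s3, s4, s5, s6}

δ(s0,b) = {s1, s2, s3}; δ(s2,b) = {s1, s2, s3, s5, s6}; δ(s3,b) = {s2, s4, s6}; δ(s4,b) = {s1, s2, s3, s5, s6}; δ(s5,b) = {s0, s2, s3}; δ(s6,b) = {s0, s2, s3}.
Union: {s0, s1, s2, s3, s4, s5, s6}.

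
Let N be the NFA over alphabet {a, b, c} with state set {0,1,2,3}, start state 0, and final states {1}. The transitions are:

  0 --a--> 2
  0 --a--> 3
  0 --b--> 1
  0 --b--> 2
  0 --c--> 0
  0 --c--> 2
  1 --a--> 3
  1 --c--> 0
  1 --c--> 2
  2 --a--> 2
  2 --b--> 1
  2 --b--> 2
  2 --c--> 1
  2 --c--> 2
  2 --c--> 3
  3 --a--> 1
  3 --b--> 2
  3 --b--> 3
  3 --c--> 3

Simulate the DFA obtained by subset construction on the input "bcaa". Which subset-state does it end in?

{1,2,3}

Start: {0}.
δ(0,b) = {1,2}.
Union: {1,2}.
After b: {1,2}.
δ(1,c) = {0,2}; δ(2,c) = {1,2,3}.
Union: {0,1,2,3}.
After c: {0,1,2,3}.
δ(0,a) = {2,3}; δ(1,a) = {3}; δ(2,a) = {2}; δ(3,a) = {1}.
Union: {1,2,3}.
After a: {1,2,3}.
δ(1,a) = {3}; δ(2,a) = {2}; δ(3,a) = {1}.
Union: {1,2,3}.
After a: {1,2,3}.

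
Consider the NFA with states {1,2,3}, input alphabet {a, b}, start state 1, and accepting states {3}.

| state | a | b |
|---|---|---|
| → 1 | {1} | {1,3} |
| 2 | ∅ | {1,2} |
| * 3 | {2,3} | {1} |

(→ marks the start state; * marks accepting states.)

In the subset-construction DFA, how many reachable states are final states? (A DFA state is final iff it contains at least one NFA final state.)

Start state of the DFA: {1}.
{1} --a--> {1}  [seen]
{1} --b--> {1,3}  [new]
{1,3} --a--> {1,2,3}  [new]
{1,3} --b--> {1,3}  [seen]
{1,2,3} --a--> {1,2,3}  [seen]
{1,2,3} --b--> {1,2,3}  [seen]
Reachable DFA states: {1}, {1,3}, {1,2,3}.
Accepting DFA states (contain an NFA accepting state): {1,3}, {1,2,3}.

2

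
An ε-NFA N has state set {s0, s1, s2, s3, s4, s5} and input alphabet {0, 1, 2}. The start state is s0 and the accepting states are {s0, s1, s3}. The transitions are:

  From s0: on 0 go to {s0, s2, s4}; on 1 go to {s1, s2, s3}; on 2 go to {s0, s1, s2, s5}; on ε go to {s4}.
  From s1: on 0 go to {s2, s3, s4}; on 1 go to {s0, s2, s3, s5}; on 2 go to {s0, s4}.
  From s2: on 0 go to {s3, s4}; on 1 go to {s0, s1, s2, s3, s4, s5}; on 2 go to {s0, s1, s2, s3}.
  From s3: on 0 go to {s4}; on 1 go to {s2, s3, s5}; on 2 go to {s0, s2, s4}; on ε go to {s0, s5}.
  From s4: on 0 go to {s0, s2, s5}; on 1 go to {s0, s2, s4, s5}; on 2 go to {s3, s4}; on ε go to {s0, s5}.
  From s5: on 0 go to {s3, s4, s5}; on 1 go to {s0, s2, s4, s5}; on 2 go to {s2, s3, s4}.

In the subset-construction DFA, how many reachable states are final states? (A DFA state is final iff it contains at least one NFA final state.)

3

Start state of the DFA: {s0, s4, s5} (ε-closure of the NFA start).
{s0, s4, s5} --0--> {s0, s2, s3, s4, s5}  [new]
{s0, s4, s5} --1--> {s0, s1, s2, s3, s4, s5}  [new]
{s0, s4, s5} --2--> {s0, s1, s2, s3, s4, s5}  [seen]
{s0, s2, s3, s4, s5} --0--> {s0, s2, s3, s4, s5}  [seen]
{s0, s2, s3, s4, s5} --1--> {s0, s1, s2, s3, s4, s5}  [seen]
{s0, s2, s3, s4, s5} --2--> {s0, s1, s2, s3, s4, s5}  [seen]
{s0, s1, s2, s3, s4, s5} --0--> {s0, s2, s3, s4, s5}  [seen]
{s0, s1, s2, s3, s4, s5} --1--> {s0, s1, s2, s3, s4, s5}  [seen]
{s0, s1, s2, s3, s4, s5} --2--> {s0, s1, s2, s3, s4, s5}  [seen]
Reachable DFA states: {s0, s4, s5}, {s0, s2, s3, s4, s5}, {s0, s1, s2, s3, s4, s5}.
Accepting DFA states (contain an NFA accepting state): {s0, s4, s5}, {s0, s2, s3, s4, s5}, {s0, s1, s2, s3, s4, s5}.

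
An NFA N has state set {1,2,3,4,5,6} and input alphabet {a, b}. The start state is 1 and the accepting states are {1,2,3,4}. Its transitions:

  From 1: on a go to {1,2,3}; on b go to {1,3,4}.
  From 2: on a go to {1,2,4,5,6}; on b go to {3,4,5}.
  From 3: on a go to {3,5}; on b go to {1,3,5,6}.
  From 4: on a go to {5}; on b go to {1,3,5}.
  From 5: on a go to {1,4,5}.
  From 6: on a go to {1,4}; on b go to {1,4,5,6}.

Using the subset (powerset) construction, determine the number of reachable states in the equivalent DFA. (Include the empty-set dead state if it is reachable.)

7

Start state of the DFA: {1}.
{1} --a--> {1,2,3}  [new]
{1} --b--> {1,3,4}  [new]
{1,2,3} --a--> {1,2,3,4,5,6}  [new]
{1,2,3} --b--> {1,3,4,5,6}  [new]
{1,3,4} --a--> {1,2,3,5}  [new]
{1,3,4} --b--> {1,3,4,5,6}  [seen]
{1,2,3,4,5,6} --a--> {1,2,3,4,5,6}  [seen]
{1,2,3,4,5,6} --b--> {1,3,4,5,6}  [seen]
{1,3,4,5,6} --a--> {1,2,3,4,5}  [new]
{1,3,4,5,6} --b--> {1,3,4,5,6}  [seen]
{1,2,3,5} --a--> {1,2,3,4,5,6}  [seen]
{1,2,3,5} --b--> {1,3,4,5,6}  [seen]
{1,2,3,4,5} --a--> {1,2,3,4,5,6}  [seen]
{1,2,3,4,5} --b--> {1,3,4,5,6}  [seen]
Reachable DFA states: {1}, {1,2,3}, {1,3,4}, {1,2,3,4,5,6}, {1,3,4,5,6}, {1,2,3,5}, {1,2,3,4,5}.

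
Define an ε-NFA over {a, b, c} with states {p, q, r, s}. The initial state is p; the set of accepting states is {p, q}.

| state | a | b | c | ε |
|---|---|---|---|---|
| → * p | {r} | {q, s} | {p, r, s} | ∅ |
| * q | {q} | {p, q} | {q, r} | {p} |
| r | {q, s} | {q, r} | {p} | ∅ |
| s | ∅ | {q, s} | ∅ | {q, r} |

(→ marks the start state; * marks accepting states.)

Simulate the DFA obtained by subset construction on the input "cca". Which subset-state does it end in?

{p, q, r, s}

Start: {p}.
δ(p,c) = {p, r, s}.
Union: {p, r, s}.
ε-closure gives {p, q, r, s}.
After c: {p, q, r, s}.
δ(p,c) = {p, r, s}; δ(q,c) = {q, r}; δ(r,c) = {p}; δ(s,c) = ∅.
Union: {p, q, r, s}.
After c: {p, q, r, s}.
δ(p,a) = {r}; δ(q,a) = {q}; δ(r,a) = {q, s}; δ(s,a) = ∅.
Union: {q, r, s}.
ε-closure gives {p, q, r, s}.
After a: {p, q, r, s}.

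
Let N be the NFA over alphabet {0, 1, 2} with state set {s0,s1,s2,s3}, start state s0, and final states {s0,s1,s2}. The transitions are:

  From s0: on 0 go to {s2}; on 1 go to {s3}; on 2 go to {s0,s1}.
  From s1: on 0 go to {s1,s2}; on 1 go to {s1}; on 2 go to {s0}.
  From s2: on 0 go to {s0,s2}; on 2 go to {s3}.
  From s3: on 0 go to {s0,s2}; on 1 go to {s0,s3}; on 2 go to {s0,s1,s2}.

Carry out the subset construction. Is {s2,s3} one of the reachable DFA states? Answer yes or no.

Start state of the DFA: {s0}.
{s0} --0--> {s2}  [new]
{s0} --1--> {s3}  [new]
{s0} --2--> {s0,s1}  [new]
{s2} --0--> {s0,s2}  [new]
{s2} --1--> ∅  [new]
{s2} --2--> {s3}  [seen]
{s3} --0--> {s0,s2}  [seen]
{s3} --1--> {s0,s3}  [new]
{s3} --2--> {s0,s1,s2}  [new]
{s0,s1} --0--> {s1,s2}  [new]
{s0,s1} --1--> {s1,s3}  [new]
{s0,s1} --2--> {s0,s1}  [seen]
{s0,s2} --0--> {s0,s2}  [seen]
{s0,s2} --1--> {s3}  [seen]
{s0,s2} --2--> {s0,s1,s3}  [new]
∅ --0--> ∅  [seen]
∅ --1--> ∅  [seen]
∅ --2--> ∅  [seen]
{s0,s3} --0--> {s0,s2}  [seen]
{s0,s3} --1--> {s0,s3}  [seen]
{s0,s3} --2--> {s0,s1,s2}  [seen]
{s0,s1,s2} --0--> {s0,s1,s2}  [seen]
{s0,s1,s2} --1--> {s1,s3}  [seen]
{s0,s1,s2} --2--> {s0,s1,s3}  [seen]
{s1,s2} --0--> {s0,s1,s2}  [seen]
{s1,s2} --1--> {s1}  [new]
{s1,s2} --2--> {s0,s3}  [seen]
{s1,s3} --0--> {s0,s1,s2}  [seen]
{s1,s3} --1--> {s0,s1,s3}  [seen]
{s1,s3} --2--> {s0,s1,s2}  [seen]
{s0,s1,s3} --0--> {s0,s1,s2}  [seen]
{s0,s1,s3} --1--> {s0,s1,s3}  [seen]
{s0,s1,s3} --2--> {s0,s1,s2}  [seen]
{s1} --0--> {s1,s2}  [seen]
{s1} --1--> {s1}  [seen]
{s1} --2--> {s0}  [seen]
Reachable DFA states: {s0}, {s2}, {s3}, {s0,s1}, {s0,s2}, ∅, {s0,s3}, {s0,s1,s2}, {s1,s2}, {s1,s3}, {s0,s1,s3}, {s1}.
{s2,s3} is not among them.

no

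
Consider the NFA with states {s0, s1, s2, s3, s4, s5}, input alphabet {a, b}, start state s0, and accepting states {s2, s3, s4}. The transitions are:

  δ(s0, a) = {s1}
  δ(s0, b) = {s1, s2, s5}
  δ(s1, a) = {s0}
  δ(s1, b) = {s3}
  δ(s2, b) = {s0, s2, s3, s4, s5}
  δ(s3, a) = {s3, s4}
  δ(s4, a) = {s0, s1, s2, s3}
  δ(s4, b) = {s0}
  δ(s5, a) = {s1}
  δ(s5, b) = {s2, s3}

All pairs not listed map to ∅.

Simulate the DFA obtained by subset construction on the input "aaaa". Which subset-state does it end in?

{s0}

Start: {s0}.
δ(s0,a) = {s1}.
Union: {s1}.
After a: {s1}.
δ(s1,a) = {s0}.
Union: {s0}.
After a: {s0}.
δ(s0,a) = {s1}.
Union: {s1}.
After a: {s1}.
δ(s1,a) = {s0}.
Union: {s0}.
After a: {s0}.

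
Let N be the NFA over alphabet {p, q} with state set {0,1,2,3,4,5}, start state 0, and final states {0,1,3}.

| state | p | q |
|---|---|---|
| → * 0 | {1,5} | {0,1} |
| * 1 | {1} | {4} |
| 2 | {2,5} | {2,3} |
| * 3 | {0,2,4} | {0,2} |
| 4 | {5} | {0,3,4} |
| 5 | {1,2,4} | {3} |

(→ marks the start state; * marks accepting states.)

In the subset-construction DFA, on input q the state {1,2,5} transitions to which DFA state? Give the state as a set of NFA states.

{2,3,4}

δ(1,q) = {4}; δ(2,q) = {2,3}; δ(5,q) = {3}.
Union: {2,3,4}.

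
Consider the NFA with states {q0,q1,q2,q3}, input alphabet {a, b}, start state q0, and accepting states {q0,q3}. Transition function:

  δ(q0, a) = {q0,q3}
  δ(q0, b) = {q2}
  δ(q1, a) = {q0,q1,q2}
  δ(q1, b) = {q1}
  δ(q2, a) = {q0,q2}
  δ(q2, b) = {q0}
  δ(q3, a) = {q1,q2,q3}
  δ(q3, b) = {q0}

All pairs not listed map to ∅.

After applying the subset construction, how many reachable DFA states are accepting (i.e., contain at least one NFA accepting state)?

Start state of the DFA: {q0}.
{q0} --a--> {q0,q3}  [new]
{q0} --b--> {q2}  [new]
{q0,q3} --a--> {q0,q1,q2,q3}  [new]
{q0,q3} --b--> {q0,q2}  [new]
{q2} --a--> {q0,q2}  [seen]
{q2} --b--> {q0}  [seen]
{q0,q1,q2,q3} --a--> {q0,q1,q2,q3}  [seen]
{q0,q1,q2,q3} --b--> {q0,q1,q2}  [new]
{q0,q2} --a--> {q0,q2,q3}  [new]
{q0,q2} --b--> {q0,q2}  [seen]
{q0,q1,q2} --a--> {q0,q1,q2,q3}  [seen]
{q0,q1,q2} --b--> {q0,q1,q2}  [seen]
{q0,q2,q3} --a--> {q0,q1,q2,q3}  [seen]
{q0,q2,q3} --b--> {q0,q2}  [seen]
Reachable DFA states: {q0}, {q0,q3}, {q2}, {q0,q1,q2,q3}, {q0,q2}, {q0,q1,q2}, {q0,q2,q3}.
Accepting DFA states (contain an NFA accepting state): {q0}, {q0,q3}, {q0,q1,q2,q3}, {q0,q2}, {q0,q1,q2}, {q0,q2,q3}.

6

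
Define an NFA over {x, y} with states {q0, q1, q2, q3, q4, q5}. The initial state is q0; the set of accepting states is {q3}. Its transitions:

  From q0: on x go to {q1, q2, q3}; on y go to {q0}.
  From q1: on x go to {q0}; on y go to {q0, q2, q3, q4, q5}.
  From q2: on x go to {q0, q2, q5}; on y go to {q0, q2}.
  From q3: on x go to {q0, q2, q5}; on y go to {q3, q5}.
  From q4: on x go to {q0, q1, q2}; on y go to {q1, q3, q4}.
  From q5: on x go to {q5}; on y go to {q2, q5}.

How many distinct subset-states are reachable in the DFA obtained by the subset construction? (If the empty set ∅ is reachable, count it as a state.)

Start state of the DFA: {q0}.
{q0} --x--> {q1, q2, q3}  [new]
{q0} --y--> {q0}  [seen]
{q1, q2, q3} --x--> {q0, q2, q5}  [new]
{q1, q2, q3} --y--> {q0, q2, q3, q4, q5}  [new]
{q0, q2, q5} --x--> {q0, q1, q2, q3, q5}  [new]
{q0, q2, q5} --y--> {q0, q2, q5}  [seen]
{q0, q2, q3, q4, q5} --x--> {q0, q1, q2, q3, q5}  [seen]
{q0, q2, q3, q4, q5} --y--> {q0, q1, q2, q3, q4, q5}  [new]
{q0, q1, q2, q3, q5} --x--> {q0, q1, q2, q3, q5}  [seen]
{q0, q1, q2, q3, q5} --y--> {q0, q2, q3, q4, q5}  [seen]
{q0, q1, q2, q3, q4, q5} --x--> {q0, q1, q2, q3, q5}  [seen]
{q0, q1, q2, q3, q4, q5} --y--> {q0, q1, q2, q3, q4, q5}  [seen]
Reachable DFA states: {q0}, {q1, q2, q3}, {q0, q2, q5}, {q0, q2, q3, q4, q5}, {q0, q1, q2, q3, q5}, {q0, q1, q2, q3, q4, q5}.

6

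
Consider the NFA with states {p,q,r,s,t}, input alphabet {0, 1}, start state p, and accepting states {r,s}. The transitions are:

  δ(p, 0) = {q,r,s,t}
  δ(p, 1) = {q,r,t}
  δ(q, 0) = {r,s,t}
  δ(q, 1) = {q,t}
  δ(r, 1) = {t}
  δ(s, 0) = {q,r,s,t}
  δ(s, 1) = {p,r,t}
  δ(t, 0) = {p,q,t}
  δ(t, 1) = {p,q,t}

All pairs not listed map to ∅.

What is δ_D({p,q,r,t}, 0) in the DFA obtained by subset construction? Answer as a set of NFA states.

{p,q,r,s,t}

δ(p,0) = {q,r,s,t}; δ(q,0) = {r,s,t}; δ(r,0) = ∅; δ(t,0) = {p,q,t}.
Union: {p,q,r,s,t}.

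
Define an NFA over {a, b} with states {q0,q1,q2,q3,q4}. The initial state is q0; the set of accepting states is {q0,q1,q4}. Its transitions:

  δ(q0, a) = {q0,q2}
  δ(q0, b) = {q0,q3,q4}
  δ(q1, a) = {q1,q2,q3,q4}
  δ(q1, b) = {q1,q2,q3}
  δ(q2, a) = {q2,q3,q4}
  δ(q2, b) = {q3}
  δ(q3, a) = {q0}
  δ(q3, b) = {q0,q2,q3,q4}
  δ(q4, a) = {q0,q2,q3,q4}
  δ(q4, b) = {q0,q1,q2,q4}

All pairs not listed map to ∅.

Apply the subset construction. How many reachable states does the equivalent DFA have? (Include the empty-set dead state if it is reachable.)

5

Start state of the DFA: {q0}.
{q0} --a--> {q0,q2}  [new]
{q0} --b--> {q0,q3,q4}  [new]
{q0,q2} --a--> {q0,q2,q3,q4}  [new]
{q0,q2} --b--> {q0,q3,q4}  [seen]
{q0,q3,q4} --a--> {q0,q2,q3,q4}  [seen]
{q0,q3,q4} --b--> {q0,q1,q2,q3,q4}  [new]
{q0,q2,q3,q4} --a--> {q0,q2,q3,q4}  [seen]
{q0,q2,q3,q4} --b--> {q0,q1,q2,q3,q4}  [seen]
{q0,q1,q2,q3,q4} --a--> {q0,q1,q2,q3,q4}  [seen]
{q0,q1,q2,q3,q4} --b--> {q0,q1,q2,q3,q4}  [seen]
Reachable DFA states: {q0}, {q0,q2}, {q0,q3,q4}, {q0,q2,q3,q4}, {q0,q1,q2,q3,q4}.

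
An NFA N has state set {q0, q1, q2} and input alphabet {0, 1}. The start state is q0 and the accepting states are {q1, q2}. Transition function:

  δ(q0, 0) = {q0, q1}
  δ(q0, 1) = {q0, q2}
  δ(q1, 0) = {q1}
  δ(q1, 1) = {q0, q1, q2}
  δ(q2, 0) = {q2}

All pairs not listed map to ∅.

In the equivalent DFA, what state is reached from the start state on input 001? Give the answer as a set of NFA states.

{q0, q1, q2}

Start: {q0}.
δ(q0,0) = {q0, q1}.
Union: {q0, q1}.
After 0: {q0, q1}.
δ(q0,0) = {q0, q1}; δ(q1,0) = {q1}.
Union: {q0, q1}.
After 0: {q0, q1}.
δ(q0,1) = {q0, q2}; δ(q1,1) = {q0, q1, q2}.
Union: {q0, q1, q2}.
After 1: {q0, q1, q2}.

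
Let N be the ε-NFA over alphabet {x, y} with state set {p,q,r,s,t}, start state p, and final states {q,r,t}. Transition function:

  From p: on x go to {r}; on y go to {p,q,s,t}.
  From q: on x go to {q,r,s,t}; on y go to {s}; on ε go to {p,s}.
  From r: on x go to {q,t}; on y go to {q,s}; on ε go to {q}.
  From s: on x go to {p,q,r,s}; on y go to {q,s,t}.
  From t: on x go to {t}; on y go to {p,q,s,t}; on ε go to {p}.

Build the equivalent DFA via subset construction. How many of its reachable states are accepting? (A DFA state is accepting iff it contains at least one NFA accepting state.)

3

Start state of the DFA: {p} (ε-closure of the NFA start).
{p} --x--> {p,q,r,s}  [new]
{p} --y--> {p,q,s,t}  [new]
{p,q,r,s} --x--> {p,q,r,s,t}  [new]
{p,q,r,s} --y--> {p,q,s,t}  [seen]
{p,q,s,t} --x--> {p,q,r,s,t}  [seen]
{p,q,s,t} --y--> {p,q,s,t}  [seen]
{p,q,r,s,t} --x--> {p,q,r,s,t}  [seen]
{p,q,r,s,t} --y--> {p,q,s,t}  [seen]
Reachable DFA states: {p}, {p,q,r,s}, {p,q,s,t}, {p,q,r,s,t}.
Accepting DFA states (contain an NFA accepting state): {p,q,r,s}, {p,q,s,t}, {p,q,r,s,t}.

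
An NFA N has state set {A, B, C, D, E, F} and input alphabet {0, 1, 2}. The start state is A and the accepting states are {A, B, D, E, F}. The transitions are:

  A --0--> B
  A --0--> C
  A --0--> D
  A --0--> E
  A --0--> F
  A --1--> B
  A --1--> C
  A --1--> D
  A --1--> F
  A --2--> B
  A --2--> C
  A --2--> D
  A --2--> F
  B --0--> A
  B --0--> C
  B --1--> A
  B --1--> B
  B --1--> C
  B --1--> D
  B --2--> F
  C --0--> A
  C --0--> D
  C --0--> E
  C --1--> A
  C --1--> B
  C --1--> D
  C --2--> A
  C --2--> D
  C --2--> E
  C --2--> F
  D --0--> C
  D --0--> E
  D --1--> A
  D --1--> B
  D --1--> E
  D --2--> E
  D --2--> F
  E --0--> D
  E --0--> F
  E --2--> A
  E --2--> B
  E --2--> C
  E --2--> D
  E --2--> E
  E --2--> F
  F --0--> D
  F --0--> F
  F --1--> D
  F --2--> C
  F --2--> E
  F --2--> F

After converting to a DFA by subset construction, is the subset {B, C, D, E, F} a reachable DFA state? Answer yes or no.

yes

Start state of the DFA: {A}.
{A} --0--> {B, C, D, E, F}  [new]
{A} --1--> {B, C, D, F}  [new]
{A} --2--> {B, C, D, F}  [seen]
{B, C, D, E, F} --0--> {A, C, D, E, F}  [new]
{B, C, D, E, F} --1--> {A, B, C, D, E}  [new]
{B, C, D, E, F} --2--> {A, B, C, D, E, F}  [new]
{B, C, D, F} --0--> {A, C, D, E, F}  [seen]
{B, C, D, F} --1--> {A, B, C, D, E}  [seen]
{B, C, D, F} --2--> {A, C, D, E, F}  [seen]
{A, C, D, E, F} --0--> {A, B, C, D, E, F}  [seen]
{A, C, D, E, F} --1--> {A, B, C, D, E, F}  [seen]
{A, C, D, E, F} --2--> {A, B, C, D, E, F}  [seen]
{A, B, C, D, E} --0--> {A, B, C, D, E, F}  [seen]
{A, B, C, D, E} --1--> {A, B, C, D, E, F}  [seen]
{A, B, C, D, E} --2--> {A, B, C, D, E, F}  [seen]
{A, B, C, D, E, F} --0--> {A, B, C, D, E, F}  [seen]
{A, B, C, D, E, F} --1--> {A, B, C, D, E, F}  [seen]
{A, B, C, D, E, F} --2--> {A, B, C, D, E, F}  [seen]
Reachable DFA states: {A}, {B, C, D, E, F}, {B, C, D, F}, {A, C, D, E, F}, {A, B, C, D, E}, {A, B, C, D, E, F}.
{B, C, D, E, F} is among them.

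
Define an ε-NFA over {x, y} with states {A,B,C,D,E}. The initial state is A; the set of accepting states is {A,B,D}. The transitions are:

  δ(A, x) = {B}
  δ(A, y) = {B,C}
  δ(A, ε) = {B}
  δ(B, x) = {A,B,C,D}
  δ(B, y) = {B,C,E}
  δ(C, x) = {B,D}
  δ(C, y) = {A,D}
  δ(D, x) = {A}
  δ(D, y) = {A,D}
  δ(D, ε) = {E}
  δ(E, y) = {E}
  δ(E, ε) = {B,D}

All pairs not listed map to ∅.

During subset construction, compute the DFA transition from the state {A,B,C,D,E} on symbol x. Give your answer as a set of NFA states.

{A,B,C,D,E}

δ(A,x) = {B}; δ(B,x) = {A,B,C,D}; δ(C,x) = {B,D}; δ(D,x) = {A}; δ(E,x) = ∅.
Union: {A,B,C,D}.
ε-closure gives {A,B,C,D,E}.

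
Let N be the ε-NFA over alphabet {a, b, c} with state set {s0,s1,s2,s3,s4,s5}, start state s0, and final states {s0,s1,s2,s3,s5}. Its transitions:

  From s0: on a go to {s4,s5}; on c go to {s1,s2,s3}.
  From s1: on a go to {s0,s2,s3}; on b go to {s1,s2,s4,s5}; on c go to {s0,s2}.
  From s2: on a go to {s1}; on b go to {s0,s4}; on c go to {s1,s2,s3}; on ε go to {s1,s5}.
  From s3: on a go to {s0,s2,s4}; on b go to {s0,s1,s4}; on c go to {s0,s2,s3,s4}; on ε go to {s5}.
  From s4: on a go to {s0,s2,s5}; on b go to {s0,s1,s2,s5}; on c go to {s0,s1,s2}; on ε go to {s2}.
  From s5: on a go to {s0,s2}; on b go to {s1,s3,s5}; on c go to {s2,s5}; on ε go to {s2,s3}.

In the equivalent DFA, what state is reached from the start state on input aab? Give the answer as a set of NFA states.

{s0,s1,s2,s3,s4,s5}

Start: {s0}.
δ(s0,a) = {s4,s5}.
Union: {s4,s5}.
ε-closure gives {s1,s2,s3,s4,s5}.
After a: {s1,s2,s3,s4,s5}.
δ(s1,a) = {s0,s2,s3}; δ(s2,a) = {s1}; δ(s3,a) = {s0,s2,s4}; δ(s4,a) = {s0,s2,s5}; δ(s5,a) = {s0,s2}.
Union: {s0,s1,s2,s3,s4,s5}.
After a: {s0,s1,s2,s3,s4,s5}.
δ(s0,b) = ∅; δ(s1,b) = {s1,s2,s4,s5}; δ(s2,b) = {s0,s4}; δ(s3,b) = {s0,s1,s4}; δ(s4,b) = {s0,s1,s2,s5}; δ(s5,b) = {s1,s3,s5}.
Union: {s0,s1,s2,s3,s4,s5}.
After b: {s0,s1,s2,s3,s4,s5}.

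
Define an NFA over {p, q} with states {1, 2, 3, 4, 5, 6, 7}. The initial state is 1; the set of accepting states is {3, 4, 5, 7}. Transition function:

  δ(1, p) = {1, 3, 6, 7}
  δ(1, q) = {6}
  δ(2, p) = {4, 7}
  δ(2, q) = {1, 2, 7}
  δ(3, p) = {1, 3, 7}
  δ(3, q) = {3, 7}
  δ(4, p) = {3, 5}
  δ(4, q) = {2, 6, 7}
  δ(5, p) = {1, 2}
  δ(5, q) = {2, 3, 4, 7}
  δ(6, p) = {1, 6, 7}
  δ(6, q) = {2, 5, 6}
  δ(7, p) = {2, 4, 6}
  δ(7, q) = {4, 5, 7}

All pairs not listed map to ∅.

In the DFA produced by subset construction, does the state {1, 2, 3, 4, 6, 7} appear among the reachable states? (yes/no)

yes

Start state of the DFA: {1}.
{1} --p--> {1, 3, 6, 7}  [new]
{1} --q--> {6}  [new]
{1, 3, 6, 7} --p--> {1, 2, 3, 4, 6, 7}  [new]
{1, 3, 6, 7} --q--> {2, 3, 4, 5, 6, 7}  [new]
{6} --p--> {1, 6, 7}  [new]
{6} --q--> {2, 5, 6}  [new]
{1, 2, 3, 4, 6, 7} --p--> {1, 2, 3, 4, 5, 6, 7}  [new]
{1, 2, 3, 4, 6, 7} --q--> {1, 2, 3, 4, 5, 6, 7}  [seen]
{2, 3, 4, 5, 6, 7} --p--> {1, 2, 3, 4, 5, 6, 7}  [seen]
{2, 3, 4, 5, 6, 7} --q--> {1, 2, 3, 4, 5, 6, 7}  [seen]
{1, 6, 7} --p--> {1, 2, 3, 4, 6, 7}  [seen]
{1, 6, 7} --q--> {2, 4, 5, 6, 7}  [new]
{2, 5, 6} --p--> {1, 2, 4, 6, 7}  [new]
{2, 5, 6} --q--> {1, 2, 3, 4, 5, 6, 7}  [seen]
{1, 2, 3, 4, 5, 6, 7} --p--> {1, 2, 3, 4, 5, 6, 7}  [seen]
{1, 2, 3, 4, 5, 6, 7} --q--> {1, 2, 3, 4, 5, 6, 7}  [seen]
{2, 4, 5, 6, 7} --p--> {1, 2, 3, 4, 5, 6, 7}  [seen]
{2, 4, 5, 6, 7} --q--> {1, 2, 3, 4, 5, 6, 7}  [seen]
{1, 2, 4, 6, 7} --p--> {1, 2, 3, 4, 5, 6, 7}  [seen]
{1, 2, 4, 6, 7} --q--> {1, 2, 4, 5, 6, 7}  [new]
{1, 2, 4, 5, 6, 7} --p--> {1, 2, 3, 4, 5, 6, 7}  [seen]
{1, 2, 4, 5, 6, 7} --q--> {1, 2, 3, 4, 5, 6, 7}  [seen]
Reachable DFA states: {1}, {1, 3, 6, 7}, {6}, {1, 2, 3, 4, 6, 7}, {2, 3, 4, 5, 6, 7}, {1, 6, 7}, {2, 5, 6}, {1, 2, 3, 4, 5, 6, 7}, {2, 4, 5, 6, 7}, {1, 2, 4, 6, 7}, {1, 2, 4, 5, 6, 7}.
{1, 2, 3, 4, 6, 7} is among them.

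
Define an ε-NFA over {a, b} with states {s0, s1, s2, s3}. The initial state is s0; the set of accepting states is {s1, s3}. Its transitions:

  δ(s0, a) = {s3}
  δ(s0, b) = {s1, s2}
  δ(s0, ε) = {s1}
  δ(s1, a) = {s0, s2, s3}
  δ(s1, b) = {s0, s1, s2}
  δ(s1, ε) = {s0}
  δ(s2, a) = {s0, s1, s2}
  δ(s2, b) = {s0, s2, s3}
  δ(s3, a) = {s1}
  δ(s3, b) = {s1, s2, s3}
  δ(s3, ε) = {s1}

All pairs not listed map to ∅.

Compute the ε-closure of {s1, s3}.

{s0, s1, s3}

Begin with {s1, s3}.
s1 →ε {s0}; add s0.
ε-closure = {s0, s1, s3}.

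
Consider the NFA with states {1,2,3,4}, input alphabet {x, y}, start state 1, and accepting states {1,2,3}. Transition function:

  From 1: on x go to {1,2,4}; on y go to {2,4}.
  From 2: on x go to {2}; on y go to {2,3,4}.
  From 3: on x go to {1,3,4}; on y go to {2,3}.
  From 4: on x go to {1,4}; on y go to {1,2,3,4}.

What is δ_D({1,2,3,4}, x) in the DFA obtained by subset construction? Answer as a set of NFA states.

δ(1,x) = {1,2,4}; δ(2,x) = {2}; δ(3,x) = {1,3,4}; δ(4,x) = {1,4}.
Union: {1,2,3,4}.

{1,2,3,4}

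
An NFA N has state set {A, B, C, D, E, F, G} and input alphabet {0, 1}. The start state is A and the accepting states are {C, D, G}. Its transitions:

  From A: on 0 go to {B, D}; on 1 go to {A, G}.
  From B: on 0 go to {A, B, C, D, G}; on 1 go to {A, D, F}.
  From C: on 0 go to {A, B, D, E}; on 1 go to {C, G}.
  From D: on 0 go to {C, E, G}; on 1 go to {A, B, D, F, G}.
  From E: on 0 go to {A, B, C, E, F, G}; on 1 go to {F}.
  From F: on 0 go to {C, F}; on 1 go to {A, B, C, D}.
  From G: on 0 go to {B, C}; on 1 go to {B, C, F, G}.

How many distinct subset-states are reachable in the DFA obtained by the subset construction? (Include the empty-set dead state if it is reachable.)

9

Start state of the DFA: {A}.
{A} --0--> {B, D}  [new]
{A} --1--> {A, G}  [new]
{B, D} --0--> {A, B, C, D, E, G}  [new]
{B, D} --1--> {A, B, D, F, G}  [new]
{A, G} --0--> {B, C, D}  [new]
{A, G} --1--> {A, B, C, F, G}  [new]
{A, B, C, D, E, G} --0--> {A, B, C, D, E, F, G}  [new]
{A, B, C, D, E, G} --1--> {A, B, C, D, F, G}  [new]
{A, B, D, F, G} --0--> {A, B, C, D, E, F, G}  [seen]
{A, B, D, F, G} --1--> {A, B, C, D, F, G}  [seen]
{B, C, D} --0--> {A, B, C, D, E, G}  [seen]
{B, C, D} --1--> {A, B, C, D, F, G}  [seen]
{A, B, C, F, G} --0--> {A, B, C, D, E, F, G}  [seen]
{A, B, C, F, G} --1--> {A, B, C, D, F, G}  [seen]
{A, B, C, D, E, F, G} --0--> {A, B, C, D, E, F, G}  [seen]
{A, B, C, D, E, F, G} --1--> {A, B, C, D, F, G}  [seen]
{A, B, C, D, F, G} --0--> {A, B, C, D, E, F, G}  [seen]
{A, B, C, D, F, G} --1--> {A, B, C, D, F, G}  [seen]
Reachable DFA states: {A}, {B, D}, {A, G}, {A, B, C, D, E, G}, {A, B, D, F, G}, {B, C, D}, {A, B, C, F, G}, {A, B, C, D, E, F, G}, {A, B, C, D, F, G}.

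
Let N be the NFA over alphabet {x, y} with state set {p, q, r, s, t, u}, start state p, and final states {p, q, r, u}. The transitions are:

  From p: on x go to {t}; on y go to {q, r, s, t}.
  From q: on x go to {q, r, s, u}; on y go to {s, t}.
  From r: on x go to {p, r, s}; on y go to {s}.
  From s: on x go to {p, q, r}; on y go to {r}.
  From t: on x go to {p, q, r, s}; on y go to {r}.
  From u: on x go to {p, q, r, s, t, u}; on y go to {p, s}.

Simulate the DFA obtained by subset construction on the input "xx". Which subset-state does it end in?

Start: {p}.
δ(p,x) = {t}.
Union: {t}.
After x: {t}.
δ(t,x) = {p, q, r, s}.
Union: {p, q, r, s}.
After x: {p, q, r, s}.

{p, q, r, s}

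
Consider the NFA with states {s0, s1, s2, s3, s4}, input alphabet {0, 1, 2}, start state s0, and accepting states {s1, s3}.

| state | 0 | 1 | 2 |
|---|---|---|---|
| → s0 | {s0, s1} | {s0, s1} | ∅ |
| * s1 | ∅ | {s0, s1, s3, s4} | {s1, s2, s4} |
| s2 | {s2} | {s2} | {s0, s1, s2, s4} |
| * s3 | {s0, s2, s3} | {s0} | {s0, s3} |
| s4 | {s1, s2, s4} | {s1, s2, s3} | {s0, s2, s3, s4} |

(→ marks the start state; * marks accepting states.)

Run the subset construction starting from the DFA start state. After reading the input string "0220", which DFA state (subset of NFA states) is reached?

{s0, s1, s2, s3, s4}

Start: {s0}.
δ(s0,0) = {s0, s1}.
Union: {s0, s1}.
After 0: {s0, s1}.
δ(s0,2) = ∅; δ(s1,2) = {s1, s2, s4}.
Union: {s1, s2, s4}.
After 2: {s1, s2, s4}.
δ(s1,2) = {s1, s2, s4}; δ(s2,2) = {s0, s1, s2, s4}; δ(s4,2) = {s0, s2, s3, s4}.
Union: {s0, s1, s2, s3, s4}.
After 2: {s0, s1, s2, s3, s4}.
δ(s0,0) = {s0, s1}; δ(s1,0) = ∅; δ(s2,0) = {s2}; δ(s3,0) = {s0, s2, s3}; δ(s4,0) = {s1, s2, s4}.
Union: {s0, s1, s2, s3, s4}.
After 0: {s0, s1, s2, s3, s4}.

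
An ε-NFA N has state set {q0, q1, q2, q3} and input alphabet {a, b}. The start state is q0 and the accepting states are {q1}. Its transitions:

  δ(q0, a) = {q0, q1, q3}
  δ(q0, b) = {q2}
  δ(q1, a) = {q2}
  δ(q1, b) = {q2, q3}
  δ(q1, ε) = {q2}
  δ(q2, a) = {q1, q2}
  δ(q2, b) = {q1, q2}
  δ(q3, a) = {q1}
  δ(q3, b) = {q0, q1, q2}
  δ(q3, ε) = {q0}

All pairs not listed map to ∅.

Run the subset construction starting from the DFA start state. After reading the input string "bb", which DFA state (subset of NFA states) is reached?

Start: {q0}.
δ(q0,b) = {q2}.
Union: {q2}.
After b: {q2}.
δ(q2,b) = {q1, q2}.
Union: {q1, q2}.
After b: {q1, q2}.

{q1, q2}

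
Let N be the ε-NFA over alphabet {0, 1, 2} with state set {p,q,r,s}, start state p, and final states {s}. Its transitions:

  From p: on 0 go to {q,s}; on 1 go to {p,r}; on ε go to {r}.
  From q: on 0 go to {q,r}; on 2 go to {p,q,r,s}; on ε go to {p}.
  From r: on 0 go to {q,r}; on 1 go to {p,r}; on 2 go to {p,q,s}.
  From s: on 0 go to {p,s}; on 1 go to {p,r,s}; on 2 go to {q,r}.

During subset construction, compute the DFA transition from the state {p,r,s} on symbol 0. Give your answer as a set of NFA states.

{p,q,r,s}

δ(p,0) = {q,s}; δ(r,0) = {q,r}; δ(s,0) = {p,s}.
Union: {p,q,r,s}.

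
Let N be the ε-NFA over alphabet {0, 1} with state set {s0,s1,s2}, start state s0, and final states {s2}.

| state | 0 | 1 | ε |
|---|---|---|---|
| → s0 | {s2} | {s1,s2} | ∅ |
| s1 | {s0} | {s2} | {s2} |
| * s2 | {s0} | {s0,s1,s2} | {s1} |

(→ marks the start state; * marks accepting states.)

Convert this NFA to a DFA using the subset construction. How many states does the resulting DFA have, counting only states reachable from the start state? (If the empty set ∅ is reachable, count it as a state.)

Start state of the DFA: {s0} (ε-closure of the NFA start).
{s0} --0--> {s1,s2}  [new]
{s0} --1--> {s1,s2}  [seen]
{s1,s2} --0--> {s0}  [seen]
{s1,s2} --1--> {s0,s1,s2}  [new]
{s0,s1,s2} --0--> {s0,s1,s2}  [seen]
{s0,s1,s2} --1--> {s0,s1,s2}  [seen]
Reachable DFA states: {s0}, {s1,s2}, {s0,s1,s2}.

3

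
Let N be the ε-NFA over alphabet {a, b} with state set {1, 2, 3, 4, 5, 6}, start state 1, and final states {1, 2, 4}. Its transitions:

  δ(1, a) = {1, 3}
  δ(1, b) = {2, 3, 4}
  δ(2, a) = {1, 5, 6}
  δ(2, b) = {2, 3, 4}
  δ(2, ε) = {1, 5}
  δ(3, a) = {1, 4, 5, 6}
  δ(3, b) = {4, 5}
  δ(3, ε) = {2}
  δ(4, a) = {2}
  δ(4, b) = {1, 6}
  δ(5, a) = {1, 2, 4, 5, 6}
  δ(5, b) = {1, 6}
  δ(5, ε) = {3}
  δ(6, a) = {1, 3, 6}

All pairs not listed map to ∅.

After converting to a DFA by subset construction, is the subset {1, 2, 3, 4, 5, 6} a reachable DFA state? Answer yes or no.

yes

Start state of the DFA: {1} (ε-closure of the NFA start).
{1} --a--> {1, 2, 3, 5}  [new]
{1} --b--> {1, 2, 3, 4, 5}  [new]
{1, 2, 3, 5} --a--> {1, 2, 3, 4, 5, 6}  [new]
{1, 2, 3, 5} --b--> {1, 2, 3, 4, 5, 6}  [seen]
{1, 2, 3, 4, 5} --a--> {1, 2, 3, 4, 5, 6}  [seen]
{1, 2, 3, 4, 5} --b--> {1, 2, 3, 4, 5, 6}  [seen]
{1, 2, 3, 4, 5, 6} --a--> {1, 2, 3, 4, 5, 6}  [seen]
{1, 2, 3, 4, 5, 6} --b--> {1, 2, 3, 4, 5, 6}  [seen]
Reachable DFA states: {1}, {1, 2, 3, 5}, {1, 2, 3, 4, 5}, {1, 2, 3, 4, 5, 6}.
{1, 2, 3, 4, 5, 6} is among them.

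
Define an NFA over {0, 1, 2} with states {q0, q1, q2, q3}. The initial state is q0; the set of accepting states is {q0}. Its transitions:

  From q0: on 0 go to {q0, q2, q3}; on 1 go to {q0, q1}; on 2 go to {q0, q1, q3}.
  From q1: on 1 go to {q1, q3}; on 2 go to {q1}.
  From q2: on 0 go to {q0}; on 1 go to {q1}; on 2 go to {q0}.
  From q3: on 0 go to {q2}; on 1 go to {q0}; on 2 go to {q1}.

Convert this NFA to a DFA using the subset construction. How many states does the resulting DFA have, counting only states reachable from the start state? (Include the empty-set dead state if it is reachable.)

4

Start state of the DFA: {q0}.
{q0} --0--> {q0, q2, q3}  [new]
{q0} --1--> {q0, q1}  [new]
{q0} --2--> {q0, q1, q3}  [new]
{q0, q2, q3} --0--> {q0, q2, q3}  [seen]
{q0, q2, q3} --1--> {q0, q1}  [seen]
{q0, q2, q3} --2--> {q0, q1, q3}  [seen]
{q0, q1} --0--> {q0, q2, q3}  [seen]
{q0, q1} --1--> {q0, q1, q3}  [seen]
{q0, q1} --2--> {q0, q1, q3}  [seen]
{q0, q1, q3} --0--> {q0, q2, q3}  [seen]
{q0, q1, q3} --1--> {q0, q1, q3}  [seen]
{q0, q1, q3} --2--> {q0, q1, q3}  [seen]
Reachable DFA states: {q0}, {q0, q2, q3}, {q0, q1}, {q0, q1, q3}.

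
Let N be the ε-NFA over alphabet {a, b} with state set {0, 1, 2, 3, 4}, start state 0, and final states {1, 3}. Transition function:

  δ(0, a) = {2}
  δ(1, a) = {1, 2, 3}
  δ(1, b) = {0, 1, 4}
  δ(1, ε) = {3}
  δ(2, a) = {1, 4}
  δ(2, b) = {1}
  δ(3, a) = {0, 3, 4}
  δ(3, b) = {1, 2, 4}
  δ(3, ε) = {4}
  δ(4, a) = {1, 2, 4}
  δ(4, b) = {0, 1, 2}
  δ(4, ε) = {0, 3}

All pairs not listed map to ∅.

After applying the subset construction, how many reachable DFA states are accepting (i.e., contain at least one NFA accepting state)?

Start state of the DFA: {0} (ε-closure of the NFA start).
{0} --a--> {2}  [new]
{0} --b--> ∅  [new]
{2} --a--> {0, 1, 3, 4}  [new]
{2} --b--> {0, 1, 3, 4}  [seen]
∅ --a--> ∅  [seen]
∅ --b--> ∅  [seen]
{0, 1, 3, 4} --a--> {0, 1, 2, 3, 4}  [new]
{0, 1, 3, 4} --b--> {0, 1, 2, 3, 4}  [seen]
{0, 1, 2, 3, 4} --a--> {0, 1, 2, 3, 4}  [seen]
{0, 1, 2, 3, 4} --b--> {0, 1, 2, 3, 4}  [seen]
Reachable DFA states: {0}, {2}, ∅, {0, 1, 3, 4}, {0, 1, 2, 3, 4}.
Accepting DFA states (contain an NFA accepting state): {0, 1, 3, 4}, {0, 1, 2, 3, 4}.

2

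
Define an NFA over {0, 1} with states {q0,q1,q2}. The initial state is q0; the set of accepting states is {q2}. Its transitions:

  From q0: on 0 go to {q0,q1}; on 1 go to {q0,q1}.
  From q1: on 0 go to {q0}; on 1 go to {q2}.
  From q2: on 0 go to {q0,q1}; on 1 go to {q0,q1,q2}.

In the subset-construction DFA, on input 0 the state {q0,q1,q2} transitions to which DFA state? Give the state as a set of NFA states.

{q0,q1}

δ(q0,0) = {q0,q1}; δ(q1,0) = {q0}; δ(q2,0) = {q0,q1}.
Union: {q0,q1}.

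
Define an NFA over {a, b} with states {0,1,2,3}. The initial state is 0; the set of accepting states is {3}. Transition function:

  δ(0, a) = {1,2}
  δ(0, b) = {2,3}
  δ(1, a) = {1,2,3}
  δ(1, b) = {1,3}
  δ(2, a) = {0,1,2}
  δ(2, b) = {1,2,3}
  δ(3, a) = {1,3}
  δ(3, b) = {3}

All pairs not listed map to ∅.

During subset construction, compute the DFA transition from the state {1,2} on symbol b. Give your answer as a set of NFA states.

δ(1,b) = {1,3}; δ(2,b) = {1,2,3}.
Union: {1,2,3}.

{1,2,3}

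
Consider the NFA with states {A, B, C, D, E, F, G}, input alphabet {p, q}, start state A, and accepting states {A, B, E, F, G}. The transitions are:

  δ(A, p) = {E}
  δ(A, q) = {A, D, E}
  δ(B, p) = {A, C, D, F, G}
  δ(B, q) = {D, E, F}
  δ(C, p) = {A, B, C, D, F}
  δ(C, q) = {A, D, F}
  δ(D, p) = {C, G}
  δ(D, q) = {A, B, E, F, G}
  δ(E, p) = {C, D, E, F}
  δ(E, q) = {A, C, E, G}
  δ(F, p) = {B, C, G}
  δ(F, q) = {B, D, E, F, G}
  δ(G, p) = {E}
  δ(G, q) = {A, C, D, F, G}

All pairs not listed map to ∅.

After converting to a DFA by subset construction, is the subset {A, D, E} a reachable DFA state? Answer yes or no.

Start state of the DFA: {A}.
{A} --p--> {E}  [new]
{A} --q--> {A, D, E}  [new]
{E} --p--> {C, D, E, F}  [new]
{E} --q--> {A, C, E, G}  [new]
{A, D, E} --p--> {C, D, E, F, G}  [new]
{A, D, E} --q--> {A, B, C, D, E, F, G}  [new]
{C, D, E, F} --p--> {A, B, C, D, E, F, G}  [seen]
{C, D, E, F} --q--> {A, B, C, D, E, F, G}  [seen]
{A, C, E, G} --p--> {A, B, C, D, E, F}  [new]
{A, C, E, G} --q--> {A, C, D, E, F, G}  [new]
{C, D, E, F, G} --p--> {A, B, C, D, E, F, G}  [seen]
{C, D, E, F, G} --q--> {A, B, C, D, E, F, G}  [seen]
{A, B, C, D, E, F, G} --p--> {A, B, C, D, E, F, G}  [seen]
{A, B, C, D, E, F, G} --q--> {A, B, C, D, E, F, G}  [seen]
{A, B, C, D, E, F} --p--> {A, B, C, D, E, F, G}  [seen]
{A, B, C, D, E, F} --q--> {A, B, C, D, E, F, G}  [seen]
{A, C, D, E, F, G} --p--> {A, B, C, D, E, F, G}  [seen]
{A, C, D, E, F, G} --q--> {A, B, C, D, E, F, G}  [seen]
Reachable DFA states: {A}, {E}, {A, D, E}, {C, D, E, F}, {A, C, E, G}, {C, D, E, F, G}, {A, B, C, D, E, F, G}, {A, B, C, D, E, F}, {A, C, D, E, F, G}.
{A, D, E} is among them.

yes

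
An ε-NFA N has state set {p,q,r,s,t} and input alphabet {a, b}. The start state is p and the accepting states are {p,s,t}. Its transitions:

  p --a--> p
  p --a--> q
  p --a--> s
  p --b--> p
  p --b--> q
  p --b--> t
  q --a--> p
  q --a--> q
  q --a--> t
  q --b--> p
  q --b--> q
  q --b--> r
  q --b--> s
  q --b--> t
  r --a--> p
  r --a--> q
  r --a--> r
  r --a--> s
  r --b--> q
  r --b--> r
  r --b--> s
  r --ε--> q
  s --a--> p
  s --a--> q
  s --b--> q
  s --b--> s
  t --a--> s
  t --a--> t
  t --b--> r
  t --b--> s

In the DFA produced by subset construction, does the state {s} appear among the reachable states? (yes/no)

Start state of the DFA: {p} (ε-closure of the NFA start).
{p} --a--> {p,q,s}  [new]
{p} --b--> {p,q,t}  [new]
{p,q,s} --a--> {p,q,s,t}  [new]
{p,q,s} --b--> {p,q,r,s,t}  [new]
{p,q,t} --a--> {p,q,s,t}  [seen]
{p,q,t} --b--> {p,q,r,s,t}  [seen]
{p,q,s,t} --a--> {p,q,s,t}  [seen]
{p,q,s,t} --b--> {p,q,r,s,t}  [seen]
{p,q,r,s,t} --a--> {p,q,r,s,t}  [seen]
{p,q,r,s,t} --b--> {p,q,r,s,t}  [seen]
Reachable DFA states: {p}, {p,q,s}, {p,q,t}, {p,q,s,t}, {p,q,r,s,t}.
{s} is not among them.

no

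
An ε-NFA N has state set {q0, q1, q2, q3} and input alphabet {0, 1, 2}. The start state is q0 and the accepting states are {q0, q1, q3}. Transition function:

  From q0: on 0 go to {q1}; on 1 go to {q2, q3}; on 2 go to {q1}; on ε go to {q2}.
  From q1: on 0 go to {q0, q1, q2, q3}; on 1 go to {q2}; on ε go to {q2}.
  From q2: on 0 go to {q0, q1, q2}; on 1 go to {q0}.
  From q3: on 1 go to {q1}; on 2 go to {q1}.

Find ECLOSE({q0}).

Begin with {q0}.
q0 →ε {q2}; add q2.
ε-closure = {q0, q2}.

{q0, q2}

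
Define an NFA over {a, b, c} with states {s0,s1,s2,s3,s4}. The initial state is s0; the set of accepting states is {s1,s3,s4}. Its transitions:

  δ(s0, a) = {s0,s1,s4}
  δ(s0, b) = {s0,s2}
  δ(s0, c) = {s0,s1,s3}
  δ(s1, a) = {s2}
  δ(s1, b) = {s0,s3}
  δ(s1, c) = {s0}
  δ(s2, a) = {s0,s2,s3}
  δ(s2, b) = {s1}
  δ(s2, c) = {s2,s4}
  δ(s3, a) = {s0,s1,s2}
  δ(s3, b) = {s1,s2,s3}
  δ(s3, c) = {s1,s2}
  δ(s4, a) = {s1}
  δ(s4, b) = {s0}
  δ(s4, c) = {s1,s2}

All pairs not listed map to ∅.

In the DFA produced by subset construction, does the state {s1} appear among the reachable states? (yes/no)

no

Start state of the DFA: {s0}.
{s0} --a--> {s0,s1,s4}  [new]
{s0} --b--> {s0,s2}  [new]
{s0} --c--> {s0,s1,s3}  [new]
{s0,s1,s4} --a--> {s0,s1,s2,s4}  [new]
{s0,s1,s4} --b--> {s0,s2,s3}  [new]
{s0,s1,s4} --c--> {s0,s1,s2,s3}  [new]
{s0,s2} --a--> {s0,s1,s2,s3,s4}  [new]
{s0,s2} --b--> {s0,s1,s2}  [new]
{s0,s2} --c--> {s0,s1,s2,s3,s4}  [seen]
{s0,s1,s3} --a--> {s0,s1,s2,s4}  [seen]
{s0,s1,s3} --b--> {s0,s1,s2,s3}  [seen]
{s0,s1,s3} --c--> {s0,s1,s2,s3}  [seen]
{s0,s1,s2,s4} --a--> {s0,s1,s2,s3,s4}  [seen]
{s0,s1,s2,s4} --b--> {s0,s1,s2,s3}  [seen]
{s0,s1,s2,s4} --c--> {s0,s1,s2,s3,s4}  [seen]
{s0,s2,s3} --a--> {s0,s1,s2,s3,s4}  [seen]
{s0,s2,s3} --b--> {s0,s1,s2,s3}  [seen]
{s0,s2,s3} --c--> {s0,s1,s2,s3,s4}  [seen]
{s0,s1,s2,s3} --a--> {s0,s1,s2,s3,s4}  [seen]
{s0,s1,s2,s3} --b--> {s0,s1,s2,s3}  [seen]
{s0,s1,s2,s3} --c--> {s0,s1,s2,s3,s4}  [seen]
{s0,s1,s2,s3,s4} --a--> {s0,s1,s2,s3,s4}  [seen]
{s0,s1,s2,s3,s4} --b--> {s0,s1,s2,s3}  [seen]
{s0,s1,s2,s3,s4} --c--> {s0,s1,s2,s3,s4}  [seen]
{s0,s1,s2} --a--> {s0,s1,s2,s3,s4}  [seen]
{s0,s1,s2} --b--> {s0,s1,s2,s3}  [seen]
{s0,s1,s2} --c--> {s0,s1,s2,s3,s4}  [seen]
Reachable DFA states: {s0}, {s0,s1,s4}, {s0,s2}, {s0,s1,s3}, {s0,s1,s2,s4}, {s0,s2,s3}, {s0,s1,s2,s3}, {s0,s1,s2,s3,s4}, {s0,s1,s2}.
{s1} is not among them.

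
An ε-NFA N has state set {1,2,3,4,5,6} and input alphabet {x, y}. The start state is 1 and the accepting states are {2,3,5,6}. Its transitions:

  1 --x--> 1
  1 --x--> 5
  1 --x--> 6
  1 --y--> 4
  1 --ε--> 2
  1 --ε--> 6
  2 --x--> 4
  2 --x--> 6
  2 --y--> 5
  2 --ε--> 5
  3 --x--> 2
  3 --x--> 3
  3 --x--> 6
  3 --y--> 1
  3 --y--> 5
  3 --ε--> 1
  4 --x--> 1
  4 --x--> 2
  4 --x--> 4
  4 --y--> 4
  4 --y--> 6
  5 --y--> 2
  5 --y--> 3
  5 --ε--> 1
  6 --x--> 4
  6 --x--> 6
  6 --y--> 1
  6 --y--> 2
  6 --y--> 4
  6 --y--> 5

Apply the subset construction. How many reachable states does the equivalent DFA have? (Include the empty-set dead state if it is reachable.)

Start state of the DFA: {1,2,5,6} (ε-closure of the NFA start).
{1,2,5,6} --x--> {1,2,4,5,6}  [new]
{1,2,5,6} --y--> {1,2,3,4,5,6}  [new]
{1,2,4,5,6} --x--> {1,2,4,5,6}  [seen]
{1,2,4,5,6} --y--> {1,2,3,4,5,6}  [seen]
{1,2,3,4,5,6} --x--> {1,2,3,4,5,6}  [seen]
{1,2,3,4,5,6} --y--> {1,2,3,4,5,6}  [seen]
Reachable DFA states: {1,2,5,6}, {1,2,4,5,6}, {1,2,3,4,5,6}.

3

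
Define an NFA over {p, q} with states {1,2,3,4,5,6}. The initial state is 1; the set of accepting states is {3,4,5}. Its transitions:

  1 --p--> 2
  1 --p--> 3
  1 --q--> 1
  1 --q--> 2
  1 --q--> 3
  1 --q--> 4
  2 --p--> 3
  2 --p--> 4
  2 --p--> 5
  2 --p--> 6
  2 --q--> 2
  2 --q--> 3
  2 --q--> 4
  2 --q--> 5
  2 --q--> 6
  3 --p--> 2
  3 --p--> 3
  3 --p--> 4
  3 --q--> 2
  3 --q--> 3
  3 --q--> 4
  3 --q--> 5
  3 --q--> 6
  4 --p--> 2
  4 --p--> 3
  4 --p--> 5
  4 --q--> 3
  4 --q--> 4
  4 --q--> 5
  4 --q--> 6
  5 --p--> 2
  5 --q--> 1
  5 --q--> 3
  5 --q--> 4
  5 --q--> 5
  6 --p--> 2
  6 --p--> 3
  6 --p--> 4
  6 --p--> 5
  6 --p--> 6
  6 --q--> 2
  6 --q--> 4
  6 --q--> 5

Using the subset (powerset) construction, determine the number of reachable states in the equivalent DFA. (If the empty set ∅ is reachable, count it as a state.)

Start state of the DFA: {1}.
{1} --p--> {2,3}  [new]
{1} --q--> {1,2,3,4}  [new]
{2,3} --p--> {2,3,4,5,6}  [new]
{2,3} --q--> {2,3,4,5,6}  [seen]
{1,2,3,4} --p--> {2,3,4,5,6}  [seen]
{1,2,3,4} --q--> {1,2,3,4,5,6}  [new]
{2,3,4,5,6} --p--> {2,3,4,5,6}  [seen]
{2,3,4,5,6} --q--> {1,2,3,4,5,6}  [seen]
{1,2,3,4,5,6} --p--> {2,3,4,5,6}  [seen]
{1,2,3,4,5,6} --q--> {1,2,3,4,5,6}  [seen]
Reachable DFA states: {1}, {2,3}, {1,2,3,4}, {2,3,4,5,6}, {1,2,3,4,5,6}.

5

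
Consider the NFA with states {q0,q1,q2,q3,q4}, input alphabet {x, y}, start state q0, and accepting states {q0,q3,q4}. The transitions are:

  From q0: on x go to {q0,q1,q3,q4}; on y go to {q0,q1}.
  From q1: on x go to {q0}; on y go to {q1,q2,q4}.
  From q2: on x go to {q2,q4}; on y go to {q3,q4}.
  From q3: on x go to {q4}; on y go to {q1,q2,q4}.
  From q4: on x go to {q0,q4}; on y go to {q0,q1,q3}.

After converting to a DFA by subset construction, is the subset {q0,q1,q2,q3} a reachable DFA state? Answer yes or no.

no

Start state of the DFA: {q0}.
{q0} --x--> {q0,q1,q3,q4}  [new]
{q0} --y--> {q0,q1}  [new]
{q0,q1,q3,q4} --x--> {q0,q1,q3,q4}  [seen]
{q0,q1,q3,q4} --y--> {q0,q1,q2,q3,q4}  [new]
{q0,q1} --x--> {q0,q1,q3,q4}  [seen]
{q0,q1} --y--> {q0,q1,q2,q4}  [new]
{q0,q1,q2,q3,q4} --x--> {q0,q1,q2,q3,q4}  [seen]
{q0,q1,q2,q3,q4} --y--> {q0,q1,q2,q3,q4}  [seen]
{q0,q1,q2,q4} --x--> {q0,q1,q2,q3,q4}  [seen]
{q0,q1,q2,q4} --y--> {q0,q1,q2,q3,q4}  [seen]
Reachable DFA states: {q0}, {q0,q1,q3,q4}, {q0,q1}, {q0,q1,q2,q3,q4}, {q0,q1,q2,q4}.
{q0,q1,q2,q3} is not among them.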